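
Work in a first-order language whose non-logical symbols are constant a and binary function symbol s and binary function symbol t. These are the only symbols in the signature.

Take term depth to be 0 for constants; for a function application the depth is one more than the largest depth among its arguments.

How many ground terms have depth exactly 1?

2

Count level by level. With function symbols s/2, t/2, the terms of depth ≤ k are the 1 constant together with each function applied to depth-≤(k−1) tuples, so N_k = 1 + N_{k-1}^2 + N_{k-1}^2.
N_0 = 1
N_1 = 1 + 1^2 + 1^2 = 3
Terms of depth exactly 1: N_1 − N_0 = 3 − 1 = 2.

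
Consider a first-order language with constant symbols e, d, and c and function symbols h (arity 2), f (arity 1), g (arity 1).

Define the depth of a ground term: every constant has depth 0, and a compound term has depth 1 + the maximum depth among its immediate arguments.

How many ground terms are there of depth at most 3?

Let N_k count ground terms of depth at most k. Each non-constant term of depth ≤ k is some function symbol applied to depth-≤(k−1) arguments, giving N_k = 3 + N_{k-1}^2 + N_{k-1} + N_{k-1}.
N_0 = 3
N_1 = 3 + 3^2 + 3 + 3 = 18
N_2 = 3 + 18^2 + 18 + 18 = 363
N_3 = 3 + 363^2 + 363 + 363 = 132498

132498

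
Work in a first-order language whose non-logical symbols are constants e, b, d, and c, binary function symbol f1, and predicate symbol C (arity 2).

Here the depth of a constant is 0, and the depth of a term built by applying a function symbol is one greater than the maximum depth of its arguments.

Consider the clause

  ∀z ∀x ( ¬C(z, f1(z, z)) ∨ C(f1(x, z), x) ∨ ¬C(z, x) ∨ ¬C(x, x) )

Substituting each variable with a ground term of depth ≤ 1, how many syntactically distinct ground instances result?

400

Ground terms of depth ≤ 1:
  Let N_k = |{terms of depth ≤ k}|. Then N_0 = 4 and N_k = 4 + N_{k-1}^2 for k ≥ 1 (one summand per function symbol, arity giving the exponent).
  N_0 = 4
  N_1 = 4 + 4^2 = 20
So there are 20 ground terms available for substitution.
There are 2 variables to instantiate (z, x), each occurring in at least one literal, so different choices give different ground instances.
Number of ground instances = 20^2 = 400.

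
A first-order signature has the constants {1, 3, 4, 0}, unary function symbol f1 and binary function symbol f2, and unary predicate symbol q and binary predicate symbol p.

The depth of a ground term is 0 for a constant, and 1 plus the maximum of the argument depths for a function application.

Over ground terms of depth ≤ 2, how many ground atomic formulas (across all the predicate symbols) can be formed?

365420

First count ground terms of depth ≤ 2.
If N_k denotes the number of depth-≤k ground terms, the 4 constants give N_0 = 4, and each function symbol of arity r contributes N_{k-1}^r new terms at level k: N_k = 4 + N_{k-1} + N_{k-1}^2.
N_0 = 4
N_1 = 4 + 4 + 4^2 = 24
N_2 = 4 + 24 + 24^2 = 604
So |H| = 604.
A ground atom is a predicate applied to a tuple of terms from H, so the count is the sum over predicates of |H|^arity:
  q: 604;  p: 604^2 = 364816
Total ground atoms: 604 + 364816 = 365420.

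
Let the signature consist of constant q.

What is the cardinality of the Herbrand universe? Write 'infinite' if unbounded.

There are no function symbols, so the only ground term is the single constant.
The Herbrand universe is {q}, finite with 1 element.

1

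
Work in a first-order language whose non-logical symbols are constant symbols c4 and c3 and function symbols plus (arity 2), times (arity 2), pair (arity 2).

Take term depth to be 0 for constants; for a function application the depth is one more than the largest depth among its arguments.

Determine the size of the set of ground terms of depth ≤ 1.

Let N_k = |{terms of depth ≤ k}|. Then N_0 = 2 and N_k = 2 + N_{k-1}^2 + N_{k-1}^2 + N_{k-1}^2 for k ≥ 1 (one summand per function symbol, arity giving the exponent).
N_0 = 2
N_1 = 2 + 2^2 + 2^2 + 2^2 = 14

14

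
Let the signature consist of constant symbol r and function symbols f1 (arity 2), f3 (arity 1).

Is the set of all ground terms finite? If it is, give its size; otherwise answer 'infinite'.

The signature has at least one function symbol (f1, arity 2) and at least one constant (r).
Iterating f1 gives infinitely many distinct ground terms: r, f1(r, r), f1(f1(r, r), f1(r, r)), ...
So the Herbrand universe is infinite.

infinite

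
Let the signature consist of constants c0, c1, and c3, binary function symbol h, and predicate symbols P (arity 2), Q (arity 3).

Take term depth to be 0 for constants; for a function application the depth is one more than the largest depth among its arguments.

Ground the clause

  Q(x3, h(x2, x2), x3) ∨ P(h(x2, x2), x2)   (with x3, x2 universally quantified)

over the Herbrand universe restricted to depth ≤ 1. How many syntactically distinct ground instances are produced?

Ground terms of depth ≤ 1:
  Count level by level. With function symbols h/2, the terms of depth ≤ k are the 3 constants together with each function applied to depth-≤(k−1) tuples, so N_k = 3 + N_{k-1}^2.
  N_0 = 3
  N_1 = 3 + 3^2 = 12
  Explicitly: c0, c1, c3, h(c0, c0), h(c0, c1), h(c0, c3), h(c1, c0), h(c1, c1), h(c1, c3), h(c3, c0), h(c3, c1), h(c3, c3).
So there are 12 ground terms available for substitution.
The clause has 2 distinct variables (x3, x2), each appearing in the body. In the free term algebra distinct substitutions yield syntactically distinct ground instances.
Number of ground instances = 12^2 = 144.

144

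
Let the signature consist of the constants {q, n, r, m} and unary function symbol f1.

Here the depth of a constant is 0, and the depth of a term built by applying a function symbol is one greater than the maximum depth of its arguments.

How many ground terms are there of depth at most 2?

Count level by level. With function symbols f1/1, the terms of depth ≤ k are the 4 constants together with each function applied to depth-≤(k−1) tuples, so N_k = 4 + N_{k-1}.
N_0 = 4
N_1 = 4 + 4 = 8
N_2 = 4 + 8 = 12

12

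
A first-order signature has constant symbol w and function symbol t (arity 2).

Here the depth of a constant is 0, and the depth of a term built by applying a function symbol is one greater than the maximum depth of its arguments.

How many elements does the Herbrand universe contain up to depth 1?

2

Count level by level. With function symbols t/2, the terms of depth ≤ k are the 1 constant together with each function applied to depth-≤(k−1) tuples, so N_k = 1 + N_{k-1}^2.
N_0 = 1
N_1 = 1 + 1^2 = 2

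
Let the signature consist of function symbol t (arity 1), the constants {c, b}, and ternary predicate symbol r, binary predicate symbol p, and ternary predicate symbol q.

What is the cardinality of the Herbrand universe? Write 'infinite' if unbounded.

The signature has at least one function symbol (t, arity 1) and at least one constant (c).
Iterating t gives infinitely many distinct ground terms: c, t(c), t(t(c)), ...
So the Herbrand universe is infinite.

infinite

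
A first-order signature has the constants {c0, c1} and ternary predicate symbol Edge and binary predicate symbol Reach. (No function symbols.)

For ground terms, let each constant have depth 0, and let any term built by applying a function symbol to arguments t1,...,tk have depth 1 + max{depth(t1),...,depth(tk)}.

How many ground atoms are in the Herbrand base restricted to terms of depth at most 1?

12

First count ground terms of depth ≤ 1.
With no function symbols every ground term is a constant, so there are exactly 2 ground terms at every depth bound.
N_0 = 2
N_1 = 2
Explicitly: c0, c1.
So |H| = 2.
A ground atom is a predicate applied to a tuple of terms from H, so the count is the sum over predicates of |H|^arity:
  Edge: 2^3 = 8;  Reach: 2^2 = 4
Total ground atoms: 8 + 4 = 12.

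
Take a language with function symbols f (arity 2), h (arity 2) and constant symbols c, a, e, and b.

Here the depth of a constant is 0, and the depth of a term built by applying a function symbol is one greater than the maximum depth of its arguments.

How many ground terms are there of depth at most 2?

If N_k denotes the number of depth-≤k ground terms, the 4 constants give N_0 = 4, and each function symbol of arity r contributes N_{k-1}^r new terms at level k: N_k = 4 + N_{k-1}^2 + N_{k-1}^2.
N_0 = 4
N_1 = 4 + 4^2 + 4^2 = 36
N_2 = 4 + 36^2 + 36^2 = 2596

2596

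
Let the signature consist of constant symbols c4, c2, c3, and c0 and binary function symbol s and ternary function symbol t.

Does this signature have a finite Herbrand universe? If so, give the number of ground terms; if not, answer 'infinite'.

infinite

The signature has at least one function symbol (s, arity 2) and at least one constant (c4).
Iterating s gives infinitely many distinct ground terms: c4, s(c4, c4), s(s(c4, c4), s(c4, c4)), ...
So the Herbrand universe is infinite.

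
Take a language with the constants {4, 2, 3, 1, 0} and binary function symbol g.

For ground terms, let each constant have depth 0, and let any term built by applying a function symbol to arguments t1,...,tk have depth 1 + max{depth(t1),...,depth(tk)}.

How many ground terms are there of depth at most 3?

819030

Count level by level. With function symbols g/2, the terms of depth ≤ k are the 5 constants together with each function applied to depth-≤(k−1) tuples, so N_k = 5 + N_{k-1}^2.
N_0 = 5
N_1 = 5 + 5^2 = 30
N_2 = 5 + 30^2 = 905
N_3 = 5 + 905^2 = 819030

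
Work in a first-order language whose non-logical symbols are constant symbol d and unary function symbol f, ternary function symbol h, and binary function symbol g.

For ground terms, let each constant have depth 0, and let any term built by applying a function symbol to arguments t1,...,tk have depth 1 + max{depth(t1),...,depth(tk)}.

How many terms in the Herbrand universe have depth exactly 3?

621351

Let N_k = |{terms of depth ≤ k}|. Then N_0 = 1 and N_k = 1 + N_{k-1} + N_{k-1}^3 + N_{k-1}^2 for k ≥ 1 (one summand per function symbol, arity giving the exponent).
N_0 = 1
N_1 = 1 + 1 + 1^3 + 1^2 = 4
N_2 = 1 + 4 + 4^3 + 4^2 = 85
N_3 = 1 + 85 + 85^3 + 85^2 = 621436
Terms of depth exactly 3: N_3 − N_2 = 621436 − 85 = 621351.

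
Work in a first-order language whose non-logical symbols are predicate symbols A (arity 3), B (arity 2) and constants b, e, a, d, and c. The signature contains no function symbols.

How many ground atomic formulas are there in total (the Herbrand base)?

With no function symbols, the Herbrand universe is just the 5 constants.
Ground atoms per predicate: A: 5^3 = 125, B: 5^2 = 25.
Herbrand base size = 125 + 25 = 150.

150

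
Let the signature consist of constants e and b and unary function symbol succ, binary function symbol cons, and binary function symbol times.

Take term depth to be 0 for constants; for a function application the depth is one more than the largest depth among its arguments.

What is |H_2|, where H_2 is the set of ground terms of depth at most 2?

Write N_k for the number of ground terms of depth ≤ k. A term of depth ≤ k is either a constant or a function symbol applied to arguments of depth ≤ k−1, so N_k = 2 + N_{k-1} + N_{k-1}^2 + N_{k-1}^2.
N_0 = 2
N_1 = 2 + 2 + 2^2 + 2^2 = 12
N_2 = 2 + 12 + 12^2 + 12^2 = 302

302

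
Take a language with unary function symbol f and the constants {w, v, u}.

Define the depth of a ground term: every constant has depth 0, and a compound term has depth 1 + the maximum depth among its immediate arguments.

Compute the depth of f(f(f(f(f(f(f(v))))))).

depth(f(v)) = 1 + depth(v) = 1 + 0 = 1
depth(f(f(v))) = 1 + depth(f(v)) = 1 + 1 = 2
depth(f(f(f(v)))) = 1 + depth(f(f(v))) = 1 + 2 = 3
depth(f(f(f(f(v))))) = 1 + depth(f(f(f(v)))) = 1 + 3 = 4
depth(f(f(f(f(f(v)))))) = 1 + depth(f(f(f(f(v))))) = 1 + 4 = 5
depth(f(f(f(f(f(f(v))))))) = 1 + depth(f(f(f(f(f(v)))))) = 1 + 5 = 6
depth(f(f(f(f(f(f(f(v)))))))) = 1 + depth(f(f(f(f(f(f(v))))))) = 1 + 6 = 7

7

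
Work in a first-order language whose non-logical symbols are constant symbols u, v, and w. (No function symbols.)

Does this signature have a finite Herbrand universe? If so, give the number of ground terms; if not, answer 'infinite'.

3

There are no function symbols, so every ground term is one of the 3 constants.
The Herbrand universe is {u, v, w}, which is finite with 3 elements.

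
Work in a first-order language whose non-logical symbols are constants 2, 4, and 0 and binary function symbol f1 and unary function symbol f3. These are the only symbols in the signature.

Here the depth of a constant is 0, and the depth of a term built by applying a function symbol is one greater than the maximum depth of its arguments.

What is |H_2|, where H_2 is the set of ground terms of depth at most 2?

243

If N_k denotes the number of depth-≤k ground terms, the 3 constants give N_0 = 3, and each function symbol of arity r contributes N_{k-1}^r new terms at level k: N_k = 3 + N_{k-1}^2 + N_{k-1}.
N_0 = 3
N_1 = 3 + 3^2 + 3 = 15
N_2 = 3 + 15^2 + 15 = 243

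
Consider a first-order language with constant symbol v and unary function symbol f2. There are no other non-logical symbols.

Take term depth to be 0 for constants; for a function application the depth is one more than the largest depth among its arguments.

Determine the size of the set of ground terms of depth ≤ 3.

Let N_k = |{terms of depth ≤ k}|. Then N_0 = 1 and N_k = 1 + N_{k-1} for k ≥ 1 (one summand per function symbol, arity giving the exponent).
N_0 = 1
N_1 = 1 + 1 = 2
N_2 = 1 + 2 = 3
N_3 = 1 + 3 = 4
Explicitly: v, f2(v), f2(f2(v)), f2(f2(f2(v))).

4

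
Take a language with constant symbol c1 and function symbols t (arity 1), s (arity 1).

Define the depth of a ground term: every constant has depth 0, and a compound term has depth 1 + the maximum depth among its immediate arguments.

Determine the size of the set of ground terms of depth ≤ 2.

If N_k denotes the number of depth-≤k ground terms, the 1 constant gives N_0 = 1, and each function symbol of arity r contributes N_{k-1}^r new terms at level k: N_k = 1 + N_{k-1} + N_{k-1}.
N_0 = 1
N_1 = 1 + 1 + 1 = 3
N_2 = 1 + 3 + 3 = 7

7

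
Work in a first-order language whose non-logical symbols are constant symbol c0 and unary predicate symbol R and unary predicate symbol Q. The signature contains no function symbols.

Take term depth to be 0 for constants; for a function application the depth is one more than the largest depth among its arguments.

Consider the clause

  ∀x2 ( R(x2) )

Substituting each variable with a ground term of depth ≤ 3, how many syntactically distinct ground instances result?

Ground terms of depth ≤ 3:
  With no function symbols every ground term is a constant, so there is exactly 1 ground term at every depth bound.
  N_0 = 1
  N_1 = 1
  N_2 = 1
  N_3 = 1
  Explicitly: c0.
So there is exactly 1 ground term available for substitution.
The body mentions the single quantified variable x2; since ground terms form a free algebra, no two substitutions collapse to the same formula.
Number of ground instances = 1.

1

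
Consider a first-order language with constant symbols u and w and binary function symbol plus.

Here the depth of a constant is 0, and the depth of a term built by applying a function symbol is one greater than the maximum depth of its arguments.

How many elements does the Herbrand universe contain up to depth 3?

Let N_k count ground terms of depth at most k. Each non-constant term of depth ≤ k is some function symbol applied to depth-≤(k−1) arguments, giving N_k = 2 + N_{k-1}^2.
N_0 = 2
N_1 = 2 + 2^2 = 6
N_2 = 2 + 6^2 = 38
N_3 = 2 + 38^2 = 1446

1446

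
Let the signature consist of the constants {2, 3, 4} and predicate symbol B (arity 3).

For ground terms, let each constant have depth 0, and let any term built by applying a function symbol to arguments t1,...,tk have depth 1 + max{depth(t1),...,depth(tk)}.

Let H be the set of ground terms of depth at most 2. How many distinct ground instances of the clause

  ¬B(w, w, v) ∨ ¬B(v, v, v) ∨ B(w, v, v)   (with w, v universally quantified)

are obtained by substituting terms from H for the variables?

Ground terms of depth ≤ 2:
  With no function symbols every ground term is a constant, so there are exactly 3 ground terms at every depth bound.
  N_0 = 3
  N_1 = 3
  N_2 = 3
So there are 3 ground terms available for substitution.
There are 2 variables to instantiate (w, v), each occurring in at least one literal, so different choices give different ground instances.
Number of ground instances = 3^2 = 9.

9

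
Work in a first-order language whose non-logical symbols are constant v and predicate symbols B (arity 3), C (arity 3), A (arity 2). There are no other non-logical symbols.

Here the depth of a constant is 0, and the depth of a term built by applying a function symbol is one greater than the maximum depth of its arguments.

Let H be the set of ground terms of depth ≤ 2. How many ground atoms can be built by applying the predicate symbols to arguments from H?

First count ground terms of depth ≤ 2.
With no function symbols every ground term is a constant, so there is exactly 1 ground term at every depth bound.
N_0 = 1
N_1 = 1
N_2 = 1
Explicitly: v.
So |H| = 1.
Ground atoms are formed by filling each argument slot of a predicate with a term from H, so an r-ary predicate gives |H|^r atoms:
  B: 1^3 = 1;  C: 1^3 = 1;  A: 1^2 = 1
Total ground atoms: 1 + 1 + 1 = 3.

3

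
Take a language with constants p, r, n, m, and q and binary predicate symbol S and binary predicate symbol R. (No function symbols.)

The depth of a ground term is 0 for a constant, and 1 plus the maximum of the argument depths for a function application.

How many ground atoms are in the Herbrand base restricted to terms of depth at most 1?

First count ground terms of depth ≤ 1.
With no function symbols every ground term is a constant, so there are exactly 5 ground terms at every depth bound.
N_0 = 5
N_1 = 5
So |H| = 5.
Each predicate of arity r yields |H|^r ground atoms (one per choice of an r-tuple from H):
  S: 5^2 = 25;  R: 5^2 = 25
Total ground atoms: 25 + 25 = 50.

50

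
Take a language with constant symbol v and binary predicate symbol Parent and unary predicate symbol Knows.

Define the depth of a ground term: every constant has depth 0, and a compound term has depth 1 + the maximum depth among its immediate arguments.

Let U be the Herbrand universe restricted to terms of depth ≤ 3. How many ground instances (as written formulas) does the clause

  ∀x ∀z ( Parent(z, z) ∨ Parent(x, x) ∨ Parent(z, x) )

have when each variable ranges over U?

1

Ground terms of depth ≤ 3:
  With no function symbols every ground term is a constant, so there is exactly 1 ground term at every depth bound.
  N_0 = 1
  N_1 = 1
  N_2 = 1
  N_3 = 1
So there is exactly 1 ground term available for substitution.
There are 2 variables to instantiate (x, z), each occurring in at least one literal, so different choices give different ground instances.
Number of ground instances = 1^2 = 1.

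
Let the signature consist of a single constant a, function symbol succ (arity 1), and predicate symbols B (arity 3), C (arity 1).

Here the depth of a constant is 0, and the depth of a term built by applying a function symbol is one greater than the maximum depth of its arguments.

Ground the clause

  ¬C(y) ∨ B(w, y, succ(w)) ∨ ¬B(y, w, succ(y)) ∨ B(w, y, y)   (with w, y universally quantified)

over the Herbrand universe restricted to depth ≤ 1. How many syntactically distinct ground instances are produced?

Ground terms of depth ≤ 1:
  If N_k denotes the number of depth-≤k ground terms, the 1 constant gives N_0 = 1, and each function symbol of arity r contributes N_{k-1}^r new terms at level k: N_k = 1 + N_{k-1}.
  N_0 = 1
  N_1 = 1 + 1 = 2
  Explicitly: a, succ(a).
So there are 2 ground terms available for substitution.
There are 2 variables to instantiate (w, y), each occurring in at least one literal, so different choices give different ground instances.
Number of ground instances = 2^2 = 4.

4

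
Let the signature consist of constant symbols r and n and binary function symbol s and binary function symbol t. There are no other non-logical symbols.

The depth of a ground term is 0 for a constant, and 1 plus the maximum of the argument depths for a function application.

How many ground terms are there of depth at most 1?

Write N_k for the number of ground terms of depth ≤ k. A term of depth ≤ k is either a constant or a function symbol applied to arguments of depth ≤ k−1, so N_k = 2 + N_{k-1}^2 + N_{k-1}^2.
N_0 = 2
N_1 = 2 + 2^2 + 2^2 = 10

10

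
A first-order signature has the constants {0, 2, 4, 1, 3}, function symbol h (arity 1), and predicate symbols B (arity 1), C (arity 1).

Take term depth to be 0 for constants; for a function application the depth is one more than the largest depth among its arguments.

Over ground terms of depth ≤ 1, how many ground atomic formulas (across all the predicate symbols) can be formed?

20

First count ground terms of depth ≤ 1.
If N_k denotes the number of depth-≤k ground terms, the 5 constants give N_0 = 5, and each function symbol of arity r contributes N_{k-1}^r new terms at level k: N_k = 5 + N_{k-1}.
N_0 = 5
N_1 = 5 + 5 = 10
Explicitly: 0, 2, 4, 1, 3, h(0), h(2), h(4), h(1), h(3).
So |H| = 10.
For each predicate symbol, the number of ground atoms is |H| raised to its arity; summing:
  B: 10;  C: 10
Total ground atoms: 10 + 10 = 20.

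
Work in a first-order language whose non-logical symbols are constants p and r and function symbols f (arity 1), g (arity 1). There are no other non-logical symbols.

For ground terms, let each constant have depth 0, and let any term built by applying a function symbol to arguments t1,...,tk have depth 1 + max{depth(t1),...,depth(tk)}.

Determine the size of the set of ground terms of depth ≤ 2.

Let N_k count ground terms of depth at most k. Each non-constant term of depth ≤ k is some function symbol applied to depth-≤(k−1) arguments, giving N_k = 2 + N_{k-1} + N_{k-1}.
N_0 = 2
N_1 = 2 + 2 + 2 = 6
N_2 = 2 + 6 + 6 = 14

14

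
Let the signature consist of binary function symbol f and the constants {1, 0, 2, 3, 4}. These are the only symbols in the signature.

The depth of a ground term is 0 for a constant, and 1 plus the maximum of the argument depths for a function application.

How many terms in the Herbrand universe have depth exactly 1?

25

Let N_k = |{terms of depth ≤ k}|. Then N_0 = 5 and N_k = 5 + N_{k-1}^2 for k ≥ 1 (one summand per function symbol, arity giving the exponent).
N_0 = 5
N_1 = 5 + 5^2 = 30
Terms of depth exactly 1: N_1 − N_0 = 30 − 5 = 25.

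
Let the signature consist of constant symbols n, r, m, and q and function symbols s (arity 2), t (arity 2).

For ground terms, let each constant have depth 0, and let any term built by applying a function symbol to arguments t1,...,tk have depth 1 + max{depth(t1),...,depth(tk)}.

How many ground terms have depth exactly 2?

Count level by level. With function symbols s/2, t/2, the terms of depth ≤ k are the 4 constants together with each function applied to depth-≤(k−1) tuples, so N_k = 4 + N_{k-1}^2 + N_{k-1}^2.
N_0 = 4
N_1 = 4 + 4^2 + 4^2 = 36
N_2 = 4 + 36^2 + 36^2 = 2596
Terms of depth exactly 2: N_2 − N_1 = 2596 − 36 = 2560.

2560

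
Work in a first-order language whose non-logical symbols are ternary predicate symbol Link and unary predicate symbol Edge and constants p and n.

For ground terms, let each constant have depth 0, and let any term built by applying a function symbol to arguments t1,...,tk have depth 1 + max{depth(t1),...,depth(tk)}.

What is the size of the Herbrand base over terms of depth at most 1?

10

First count ground terms of depth ≤ 1.
With no function symbols every ground term is a constant, so there are exactly 2 ground terms at every depth bound.
N_0 = 2
N_1 = 2
Explicitly: p, n.
So |H| = 2.
For each predicate symbol, the number of ground atoms is |H| raised to its arity; summing:
  Link: 2^3 = 8;  Edge: 2
Total ground atoms: 8 + 2 = 10.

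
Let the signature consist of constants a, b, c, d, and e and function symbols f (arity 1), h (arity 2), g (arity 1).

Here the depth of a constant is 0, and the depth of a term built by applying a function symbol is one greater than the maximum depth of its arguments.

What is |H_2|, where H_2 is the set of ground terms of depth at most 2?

Let N_k count ground terms of depth at most k. Each non-constant term of depth ≤ k is some function symbol applied to depth-≤(k−1) arguments, giving N_k = 5 + N_{k-1} + N_{k-1}^2 + N_{k-1}.
N_0 = 5
N_1 = 5 + 5 + 5^2 + 5 = 40
N_2 = 5 + 40 + 40^2 + 40 = 1685

1685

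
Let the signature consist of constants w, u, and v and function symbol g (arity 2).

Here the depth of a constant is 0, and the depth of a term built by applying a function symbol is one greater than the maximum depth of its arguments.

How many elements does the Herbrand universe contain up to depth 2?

Let N_k = |{terms of depth ≤ k}|. Then N_0 = 3 and N_k = 3 + N_{k-1}^2 for k ≥ 1 (one summand per function symbol, arity giving the exponent).
N_0 = 3
N_1 = 3 + 3^2 = 12
N_2 = 3 + 12^2 = 147

147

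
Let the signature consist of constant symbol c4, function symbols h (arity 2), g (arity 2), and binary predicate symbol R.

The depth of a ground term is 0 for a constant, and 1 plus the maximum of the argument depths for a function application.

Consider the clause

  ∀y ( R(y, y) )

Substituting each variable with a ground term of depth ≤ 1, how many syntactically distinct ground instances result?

3

Ground terms of depth ≤ 1:
  Count level by level. With function symbols h/2, g/2, the terms of depth ≤ k are the 1 constant together with each function applied to depth-≤(k−1) tuples, so N_k = 1 + N_{k-1}^2 + N_{k-1}^2.
  N_0 = 1
  N_1 = 1 + 1^2 + 1^2 = 3
  Explicitly: c4, h(c4, c4), g(c4, c4).
So there are 3 ground terms available for substitution.
There is 1 variable to instantiate (y),  occurring in at least one literal, so different choices give different ground instances.
Number of ground instances = 3.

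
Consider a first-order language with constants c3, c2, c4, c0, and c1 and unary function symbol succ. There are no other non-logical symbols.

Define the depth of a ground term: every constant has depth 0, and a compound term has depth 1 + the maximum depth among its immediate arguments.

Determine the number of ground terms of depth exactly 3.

5

If N_k denotes the number of depth-≤k ground terms, the 5 constants give N_0 = 5, and each function symbol of arity r contributes N_{k-1}^r new terms at level k: N_k = 5 + N_{k-1}.
N_0 = 5
N_1 = 5 + 5 = 10
N_2 = 5 + 10 = 15
N_3 = 5 + 15 = 20
Terms of depth exactly 3: N_3 − N_2 = 20 − 15 = 5.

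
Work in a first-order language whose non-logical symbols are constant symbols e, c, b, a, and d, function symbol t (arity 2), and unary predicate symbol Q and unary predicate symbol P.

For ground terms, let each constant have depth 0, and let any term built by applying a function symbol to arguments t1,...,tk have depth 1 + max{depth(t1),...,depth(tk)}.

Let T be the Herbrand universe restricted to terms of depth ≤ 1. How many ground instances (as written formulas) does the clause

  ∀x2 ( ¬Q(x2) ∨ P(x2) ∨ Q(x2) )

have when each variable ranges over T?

Ground terms of depth ≤ 1:
  Write N_k for the number of ground terms of depth ≤ k. A term of depth ≤ k is either a constant or a function symbol applied to arguments of depth ≤ k−1, so N_k = 5 + N_{k-1}^2.
  N_0 = 5
  N_1 = 5 + 5^2 = 30
So there are 30 ground terms available for substitution.
The clause has 1 distinct variable (x2), which appears in the body. In the free term algebra distinct substitutions yield syntactically distinct ground instances.
Number of ground instances = 30.

30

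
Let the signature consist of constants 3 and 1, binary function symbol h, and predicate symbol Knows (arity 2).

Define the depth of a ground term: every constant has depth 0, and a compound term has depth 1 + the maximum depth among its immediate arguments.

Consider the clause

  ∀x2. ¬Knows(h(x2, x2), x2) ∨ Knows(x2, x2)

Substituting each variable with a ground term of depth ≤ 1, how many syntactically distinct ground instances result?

6

Ground terms of depth ≤ 1:
  Write N_k for the number of ground terms of depth ≤ k. A term of depth ≤ k is either a constant or a function symbol applied to arguments of depth ≤ k−1, so N_k = 2 + N_{k-1}^2.
  N_0 = 2
  N_1 = 2 + 2^2 = 6
  Explicitly: 3, 1, h(3, 3), h(3, 1), h(1, 3), h(1, 1).
So there are 6 ground terms available for substitution.
There is 1 variable to instantiate (x2),  occurring in at least one literal, so different choices give different ground instances.
Number of ground instances = 6.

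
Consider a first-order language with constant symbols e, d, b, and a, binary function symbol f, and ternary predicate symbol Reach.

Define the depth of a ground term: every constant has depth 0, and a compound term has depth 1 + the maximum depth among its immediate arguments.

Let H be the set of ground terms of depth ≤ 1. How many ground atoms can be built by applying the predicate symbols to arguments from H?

First count ground terms of depth ≤ 1.
If N_k denotes the number of depth-≤k ground terms, the 4 constants give N_0 = 4, and each function symbol of arity r contributes N_{k-1}^r new terms at level k: N_k = 4 + N_{k-1}^2.
N_0 = 4
N_1 = 4 + 4^2 = 20
So |H| = 20.
For each predicate symbol, the number of ground atoms is |H| raised to its arity; summing:
  Reach: 20^3 = 8000
Total ground atoms: 8000.

8000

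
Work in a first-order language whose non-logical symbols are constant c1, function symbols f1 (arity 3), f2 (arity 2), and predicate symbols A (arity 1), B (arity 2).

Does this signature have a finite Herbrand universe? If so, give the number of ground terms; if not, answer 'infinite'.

infinite

The signature has at least one function symbol (f1, arity 3) and at least one constant (c1).
Iterating f1 gives infinitely many distinct ground terms: c1, f1(c1, c1, c1), f1(f1(c1, c1, c1), f1(c1, c1, c1), f1(c1, c1, c1)), ...
So the Herbrand universe is infinite.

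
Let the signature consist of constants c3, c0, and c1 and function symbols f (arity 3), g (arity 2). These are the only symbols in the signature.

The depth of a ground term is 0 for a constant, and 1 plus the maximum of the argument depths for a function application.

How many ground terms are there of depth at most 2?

If N_k denotes the number of depth-≤k ground terms, the 3 constants give N_0 = 3, and each function symbol of arity r contributes N_{k-1}^r new terms at level k: N_k = 3 + N_{k-1}^3 + N_{k-1}^2.
N_0 = 3
N_1 = 3 + 3^3 + 3^2 = 39
N_2 = 3 + 39^3 + 39^2 = 60843

60843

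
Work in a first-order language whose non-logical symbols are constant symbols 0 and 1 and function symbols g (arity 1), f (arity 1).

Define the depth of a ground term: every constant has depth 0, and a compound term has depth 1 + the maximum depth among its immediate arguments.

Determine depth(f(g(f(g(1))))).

depth(g(1)) = 1 + depth(1) = 1 + 0 = 1
depth(f(g(1))) = 1 + depth(g(1)) = 1 + 1 = 2
depth(g(f(g(1)))) = 1 + depth(f(g(1))) = 1 + 2 = 3
depth(f(g(f(g(1))))) = 1 + depth(g(f(g(1)))) = 1 + 3 = 4

4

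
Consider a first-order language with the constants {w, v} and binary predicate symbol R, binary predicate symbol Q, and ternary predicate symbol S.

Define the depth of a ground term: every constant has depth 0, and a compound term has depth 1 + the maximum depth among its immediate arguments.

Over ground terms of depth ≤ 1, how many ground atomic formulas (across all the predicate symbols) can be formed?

First count ground terms of depth ≤ 1.
With no function symbols every ground term is a constant, so there are exactly 2 ground terms at every depth bound.
N_0 = 2
N_1 = 2
So |H| = 2.
For each predicate symbol, the number of ground atoms is |H| raised to its arity; summing:
  R: 2^2 = 4;  Q: 2^2 = 4;  S: 2^3 = 8
Total ground atoms: 4 + 4 + 8 = 16.

16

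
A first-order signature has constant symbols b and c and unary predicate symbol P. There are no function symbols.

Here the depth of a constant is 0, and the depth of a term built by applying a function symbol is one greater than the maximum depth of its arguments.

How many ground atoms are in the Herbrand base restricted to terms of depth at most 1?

2

First count ground terms of depth ≤ 1.
With no function symbols every ground term is a constant, so there are exactly 2 ground terms at every depth bound.
N_0 = 2
N_1 = 2
So |H| = 2.
For each predicate symbol, the number of ground atoms is |H| raised to its arity; summing:
  P: 2
Total ground atoms: 2.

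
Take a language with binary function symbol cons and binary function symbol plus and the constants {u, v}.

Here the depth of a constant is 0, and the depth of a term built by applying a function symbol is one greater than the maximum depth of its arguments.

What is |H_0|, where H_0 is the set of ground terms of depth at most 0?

If N_k denotes the number of depth-≤k ground terms, the 2 constants give N_0 = 2, and each function symbol of arity r contributes N_{k-1}^r new terms at level k: N_k = 2 + N_{k-1}^2 + N_{k-1}^2.
N_0 = 2

2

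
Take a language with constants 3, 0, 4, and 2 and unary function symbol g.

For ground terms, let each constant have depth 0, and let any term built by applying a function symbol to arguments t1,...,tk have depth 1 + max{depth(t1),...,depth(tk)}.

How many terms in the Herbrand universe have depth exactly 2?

Count level by level. With function symbols g/1, the terms of depth ≤ k are the 4 constants together with each function applied to depth-≤(k−1) tuples, so N_k = 4 + N_{k-1}.
N_0 = 4
N_1 = 4 + 4 = 8
N_2 = 4 + 8 = 12
Terms of depth exactly 2: N_2 − N_1 = 12 − 8 = 4.

4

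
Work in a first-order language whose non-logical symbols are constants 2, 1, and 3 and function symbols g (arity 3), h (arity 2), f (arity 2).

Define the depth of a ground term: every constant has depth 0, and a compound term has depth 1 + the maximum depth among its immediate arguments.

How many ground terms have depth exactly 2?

115155

Write N_k for the number of ground terms of depth ≤ k. A term of depth ≤ k is either a constant or a function symbol applied to arguments of depth ≤ k−1, so N_k = 3 + N_{k-1}^3 + N_{k-1}^2 + N_{k-1}^2.
N_0 = 3
N_1 = 3 + 3^3 + 3^2 + 3^2 = 48
N_2 = 3 + 48^3 + 48^2 + 48^2 = 115203
Terms of depth exactly 2: N_2 − N_1 = 115203 − 48 = 115155.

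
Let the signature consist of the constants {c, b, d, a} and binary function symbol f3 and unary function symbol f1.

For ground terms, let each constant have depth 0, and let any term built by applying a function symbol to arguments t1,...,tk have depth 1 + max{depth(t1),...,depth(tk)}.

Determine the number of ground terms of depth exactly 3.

Let N_k count ground terms of depth at most k. Each non-constant term of depth ≤ k is some function symbol applied to depth-≤(k−1) arguments, giving N_k = 4 + N_{k-1}^2 + N_{k-1}.
N_0 = 4
N_1 = 4 + 4^2 + 4 = 24
N_2 = 4 + 24^2 + 24 = 604
N_3 = 4 + 604^2 + 604 = 365424
Terms of depth exactly 3: N_3 − N_2 = 365424 − 604 = 364820.

364820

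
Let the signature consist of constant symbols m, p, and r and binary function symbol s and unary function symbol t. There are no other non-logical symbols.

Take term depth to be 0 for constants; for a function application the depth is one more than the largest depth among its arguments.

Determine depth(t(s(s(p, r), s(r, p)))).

depth(s(p, r)) = 1 + max(0, 0) = 1
depth(s(r, p)) = 1 + max(0, 0) = 1
depth(s(s(p, r), s(r, p))) = 1 + max(1, 1) = 2
depth(t(s(s(p, r), s(r, p)))) = 1 + depth(s(s(p, r), s(r, p))) = 1 + 2 = 3

3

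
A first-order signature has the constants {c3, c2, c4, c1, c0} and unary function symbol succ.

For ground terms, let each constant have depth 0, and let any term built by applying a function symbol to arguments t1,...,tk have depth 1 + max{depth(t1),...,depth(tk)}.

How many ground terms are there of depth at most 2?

15

Let N_k count ground terms of depth at most k. Each non-constant term of depth ≤ k is some function symbol applied to depth-≤(k−1) arguments, giving N_k = 5 + N_{k-1}.
N_0 = 5
N_1 = 5 + 5 = 10
N_2 = 5 + 10 = 15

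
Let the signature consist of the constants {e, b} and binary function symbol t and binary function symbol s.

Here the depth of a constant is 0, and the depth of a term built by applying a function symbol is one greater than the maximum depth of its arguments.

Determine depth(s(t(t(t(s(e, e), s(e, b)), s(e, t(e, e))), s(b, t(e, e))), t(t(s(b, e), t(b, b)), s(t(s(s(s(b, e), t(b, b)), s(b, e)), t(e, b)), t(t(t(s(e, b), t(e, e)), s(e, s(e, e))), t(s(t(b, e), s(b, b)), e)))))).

7

depth(s(e, e)) = 1 + max(0, 0) = 1
depth(s(e, b)) = 1 + max(0, 0) = 1
depth(t(s(e, e), s(e, b))) = 1 + max(1, 1) = 2
depth(t(e, e)) = 1 + max(0, 0) = 1
depth(s(e, t(e, e))) = 1 + max(0, 1) = 2
depth(t(t(s(e, e), s(e, b)), s(e, t(e, e)))) = 1 + max(2, 2) = 3
depth(s(b, t(e, e))) = 1 + max(0, 1) = 2
depth(t(t(t(s(e, e), s(e, b)), s(e, t(e, e))), s(b, t(e, e)))) = 1 + max(3, 2) = 4
depth(s(b, e)) = 1 + max(0, 0) = 1
depth(t(b, b)) = 1 + max(0, 0) = 1
depth(t(s(b, e), t(b, b))) = 1 + max(1, 1) = 2
depth(s(s(b, e), t(b, b))) = 1 + max(1, 1) = 2
depth(s(s(s(b, e), t(b, b)), s(b, e))) = 1 + max(2, 1) = 3
depth(t(e, b)) = 1 + max(0, 0) = 1
depth(t(s(s(s(b, e), t(b, b)), s(b, e)), t(e, b))) = 1 + max(3, 1) = 4
depth(t(s(e, b), t(e, e))) = 1 + max(1, 1) = 2
depth(s(e, s(e, e))) = 1 + max(0, 1) = 2
depth(t(t(s(e, b), t(e, e)), s(e, s(e, e)))) = 1 + max(2, 2) = 3
depth(t(b, e)) = 1 + max(0, 0) = 1
depth(s(b, b)) = 1 + max(0, 0) = 1
depth(s(t(b, e), s(b, b))) = 1 + max(1, 1) = 2
depth(t(s(t(b, e), s(b, b)), e)) = 1 + max(2, 0) = 3
depth(t(t(t(s(e, b), t(e, e)), s(e, s(e, e))), t(s(t(b, e), s(b, b)), e))) = 1 + max(3, 3) = 4
depth(s(t(s(s(s(b, e), t(b, b)), s(b, e)), t(e, b)), t(t(t(s(e, b), t(e, e)), s(e, s(e, e))), t(s(t(b, e), s(b, b)), e)))) = 1 + max(4, 4) = 5
depth(t(t(s(b, e), t(b, b)), s(t(s(s(s(b, e), t(b, b)), s(b, e)), t(e, b)), t(t(t(s(e, b), t(e, e)), s(e, s(e, e))), t(s(t(b, e), s(b, b)), e))))) = 1 + max(2, 5) = 6
depth(s(t(t(t(s(e, e), s(e, b)), s(e, t(e, e))), s(b, t(e, e))), t(t(s(b, e), t(b, b)), s(t(s(s(s(b, e), t(b, b)), s(b, e)), t(e, b)), t(t(t(s(e, b), t(e, e)), s(e, s(e, e))), t(s(t(b, e), s(b, b)), e)))))) = 1 + max(4, 6) = 7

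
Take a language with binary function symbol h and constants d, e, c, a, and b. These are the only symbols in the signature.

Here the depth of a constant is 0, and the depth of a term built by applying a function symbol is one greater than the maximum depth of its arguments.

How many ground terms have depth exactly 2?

Let N_k = |{terms of depth ≤ k}|. Then N_0 = 5 and N_k = 5 + N_{k-1}^2 for k ≥ 1 (one summand per function symbol, arity giving the exponent).
N_0 = 5
N_1 = 5 + 5^2 = 30
N_2 = 5 + 30^2 = 905
Terms of depth exactly 2: N_2 − N_1 = 905 − 30 = 875.

875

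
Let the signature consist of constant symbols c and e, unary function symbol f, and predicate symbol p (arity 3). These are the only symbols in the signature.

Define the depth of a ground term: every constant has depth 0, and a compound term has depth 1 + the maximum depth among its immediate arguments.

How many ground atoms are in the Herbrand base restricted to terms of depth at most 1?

64

First count ground terms of depth ≤ 1.
Write N_k for the number of ground terms of depth ≤ k. A term of depth ≤ k is either a constant or a function symbol applied to arguments of depth ≤ k−1, so N_k = 2 + N_{k-1}.
N_0 = 2
N_1 = 2 + 2 = 4
So |H| = 4.
Ground atoms are formed by filling each argument slot of a predicate with a term from H, so an r-ary predicate gives |H|^r atoms:
  p: 4^3 = 64
Total ground atoms: 64.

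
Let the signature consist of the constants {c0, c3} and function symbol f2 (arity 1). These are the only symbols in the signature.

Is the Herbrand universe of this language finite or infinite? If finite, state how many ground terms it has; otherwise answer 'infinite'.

The signature has at least one function symbol (f2, arity 1) and at least one constant (c0).
Iterating f2 gives infinitely many distinct ground terms: c0, f2(c0), f2(f2(c0)), ...
So the Herbrand universe is infinite.

infinite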